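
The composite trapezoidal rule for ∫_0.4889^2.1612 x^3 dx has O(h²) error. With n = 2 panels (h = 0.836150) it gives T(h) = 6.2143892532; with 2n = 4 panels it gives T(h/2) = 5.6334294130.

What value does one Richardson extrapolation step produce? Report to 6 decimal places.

Error is O(h^2); halving h shrinks it by 2^2 = 4.
A(h/2) − A(h) = 5.6334294130 − 6.2143892532 = -0.5809598402
Correction (A(h/2) − A(h))/(4 − 1) = (-0.5809598402)/3 = -0.1936532801
R = 5.6334294130 − 0.1936532801 = 5.4397761329
Gap between inputs: 5.810e-01; correction applied: −0.1936532801.

5.439776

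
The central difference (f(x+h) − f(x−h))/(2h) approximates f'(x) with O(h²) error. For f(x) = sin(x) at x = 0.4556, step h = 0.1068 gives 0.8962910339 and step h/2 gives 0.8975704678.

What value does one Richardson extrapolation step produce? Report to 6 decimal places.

0.897997

With r = 2 the leading error scales as h^2, so the weight is 2^2 = 4.
Numerator 4×A(h/2) − A(h) = 4×0.8975704678 − 0.8962910339 = 2.6939908373
Extrapolated: 2.6939908373 / 3 = 0.8979969458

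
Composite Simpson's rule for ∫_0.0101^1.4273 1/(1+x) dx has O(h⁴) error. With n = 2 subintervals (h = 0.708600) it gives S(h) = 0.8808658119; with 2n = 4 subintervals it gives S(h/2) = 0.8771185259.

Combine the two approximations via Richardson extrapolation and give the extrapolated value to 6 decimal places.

0.876869

The method has order 4: 2^4 = 16.
Weighted: 14.0338964144 − 0.8808658119 = 13.1530306025
R = 13.1530306025/15 = 0.8768687068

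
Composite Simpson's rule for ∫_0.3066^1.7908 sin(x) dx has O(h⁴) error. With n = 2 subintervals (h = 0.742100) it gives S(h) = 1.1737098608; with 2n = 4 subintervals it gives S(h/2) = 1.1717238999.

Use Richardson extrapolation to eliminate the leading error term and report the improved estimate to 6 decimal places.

Leading term ∝ h^4; use weight 16 = 2^4.
16×1.1717238999 = 18.7475823984; subtract 1.1737098608 → 17.5738725376
Divide by 2^4 − 1 = 15.
17.5738725376 ÷ 15 = 1.1715915025
Correction |R − A(h/2)| = 1.324e-04; gap |A(h/2) − A(h)| = 1.986e-03.

1.171592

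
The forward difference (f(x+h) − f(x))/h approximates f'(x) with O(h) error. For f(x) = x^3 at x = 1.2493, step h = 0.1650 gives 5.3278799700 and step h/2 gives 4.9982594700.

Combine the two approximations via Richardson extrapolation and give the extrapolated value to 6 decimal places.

r = 1, so 2^r = 2.
Numerator 2·A(h/2) − A(h) = 2·4.9982594700 − 5.3278799700 = 4.6686389700
R = 4.6686389700/1 = 4.6686389700
Correction |R − A(h/2)| = 3.296e-01; gap |A(h/2) − A(h)| = 3.296e-01.

4.668639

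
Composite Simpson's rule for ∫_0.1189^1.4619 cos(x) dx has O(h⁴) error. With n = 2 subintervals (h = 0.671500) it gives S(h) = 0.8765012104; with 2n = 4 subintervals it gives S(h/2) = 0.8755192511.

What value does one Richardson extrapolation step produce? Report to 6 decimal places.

r = 4: numerator weight 16, denominator 15.
2^4×A(h/2) = 14.0083080176; minus A(h) gives 13.1318068072.
Denominator 16 − 1 = 15.
Result: 0.8754537871

0.875454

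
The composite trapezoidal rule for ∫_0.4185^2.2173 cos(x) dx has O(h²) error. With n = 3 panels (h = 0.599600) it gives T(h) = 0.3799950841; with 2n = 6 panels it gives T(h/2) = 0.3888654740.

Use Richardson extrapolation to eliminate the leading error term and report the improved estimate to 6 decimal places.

0.391822

The method has order 2: 2^2 = 4.
Weighted: 1.5554618960 − 0.3799950841 = 1.1754668119
Divide by 2^2 − 1 = 3.
So the Richardson estimate is 0.3918222706.
Correction |R − A(h/2)| = 2.957e-03; gap |A(h/2) − A(h)| = 8.870e-03.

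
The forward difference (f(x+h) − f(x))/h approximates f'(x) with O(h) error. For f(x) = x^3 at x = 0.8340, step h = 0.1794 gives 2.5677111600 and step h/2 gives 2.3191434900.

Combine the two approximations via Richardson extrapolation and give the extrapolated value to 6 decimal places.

r = 1, so 2^r = 2.
2*2.3191434900 = 4.6382869800; 4.6382869800 − 2.5677111600 = 2.0705758200
Extrapolated: 2.0705758200 / 1 = 2.0705758200

2.070576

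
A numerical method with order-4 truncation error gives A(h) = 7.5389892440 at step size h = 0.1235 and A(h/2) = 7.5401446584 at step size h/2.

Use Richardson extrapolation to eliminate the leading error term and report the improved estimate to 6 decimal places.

Error is O(h^4); halving h shrinks it by 2^4 = 16.
Weighted: 120.6423145344 − 7.5389892440 = 113.1033252904
Denominator 16 − 1 = 15.
Result: 7.5402216860

7.540222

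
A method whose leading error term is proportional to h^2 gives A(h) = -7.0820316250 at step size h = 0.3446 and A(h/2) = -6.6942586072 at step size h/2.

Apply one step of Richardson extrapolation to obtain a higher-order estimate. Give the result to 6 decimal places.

-6.565001

The method has order 2: 2^2 = 4.
4*(-6.6942586072) − (-7.0820316250) = -19.6950028038
Denominator 4 − 1 = 3.
(4*(-6.6942586072) − (-7.0820316250))/(4 − 1) = -6.5650009346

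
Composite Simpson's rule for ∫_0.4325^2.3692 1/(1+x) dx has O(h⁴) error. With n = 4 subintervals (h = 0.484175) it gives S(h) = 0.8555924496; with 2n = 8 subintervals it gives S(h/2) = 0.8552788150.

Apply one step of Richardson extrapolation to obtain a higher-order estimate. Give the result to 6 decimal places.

The method has order 4: 2^4 = 16.
Numerator 16×A(h/2) − A(h) = 16×0.8552788150 − 0.8555924496 = 12.8288685904
(16×0.8552788150 − 0.8555924496)/(16 − 1) = 0.8552579060
Correction |R − A(h/2)| = 2.091e-05; gap |A(h/2) − A(h)| = 3.136e-04.

0.855258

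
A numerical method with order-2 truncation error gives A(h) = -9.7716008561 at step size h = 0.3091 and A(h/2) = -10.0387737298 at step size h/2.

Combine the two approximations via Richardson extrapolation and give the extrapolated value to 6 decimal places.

Leading term ∝ h^2; use weight 4 = 2^2.
4 × (-10.0387737298) = -40.1550949192; subtract (-9.7716008561) → -30.3834940631
Denominator 4 − 1 = 3.
So the Richardson estimate is -10.1278313544.

-10.127831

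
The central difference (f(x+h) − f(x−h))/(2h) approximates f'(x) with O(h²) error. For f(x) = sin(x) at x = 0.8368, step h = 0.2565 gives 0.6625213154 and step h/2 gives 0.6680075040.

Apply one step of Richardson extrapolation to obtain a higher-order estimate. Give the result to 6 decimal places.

Order 2 gives 2^r = 4 and 2^r − 1 = 3.
4 × 0.6680075040 − 0.6625213154 = 2.0095087006
Divide by 2^2 − 1 = 3.
Extrapolated: 2.0095087006 / 3 = 0.6698362335
Shift from A(h/2): +0.0018287295.

0.669836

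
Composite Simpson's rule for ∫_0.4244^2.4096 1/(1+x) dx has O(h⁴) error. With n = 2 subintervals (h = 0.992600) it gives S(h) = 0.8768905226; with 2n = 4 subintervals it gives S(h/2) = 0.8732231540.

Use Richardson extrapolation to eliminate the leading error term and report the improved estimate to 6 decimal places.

0.872979

Leading term ∝ h^4; use weight 16 = 2^4.
Weighted: 13.9715704640 − 0.8768905226 = 13.0946799414
Extrapolated: 13.0946799414 / 15 = 0.8729786628
Correction |R − A(h/2)| = 2.445e-04; gap |A(h/2) − A(h)| = 3.667e-03.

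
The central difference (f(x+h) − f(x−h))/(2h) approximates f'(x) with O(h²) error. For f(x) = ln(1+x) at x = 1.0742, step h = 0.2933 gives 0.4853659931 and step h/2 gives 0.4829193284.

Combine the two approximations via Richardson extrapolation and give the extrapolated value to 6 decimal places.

Error is O(h^2); halving h shrinks it by 2^2 = 4.
Top: 4(0.4829193284) − (0.4853659931) = 1.4463113205
Divide by 2^2 − 1 = 3.
So the Richardson estimate is 0.4821037735.
Correction |R − A(h/2)| = 8.156e-04; gap |A(h/2) − A(h)| = 2.447e-03.

0.482104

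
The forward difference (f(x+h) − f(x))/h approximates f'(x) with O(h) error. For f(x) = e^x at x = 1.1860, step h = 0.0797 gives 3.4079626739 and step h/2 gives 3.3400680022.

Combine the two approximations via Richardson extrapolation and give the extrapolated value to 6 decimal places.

r = 1, so 2^r = 2.
Numerator 2 × A(h/2) − A(h) = 2 × 3.3400680022 − 3.4079626739 = 3.2721733305
3.2721733305 ÷ 1 = 3.2721733305
Shift from A(h/2): −0.0678946717.

3.272173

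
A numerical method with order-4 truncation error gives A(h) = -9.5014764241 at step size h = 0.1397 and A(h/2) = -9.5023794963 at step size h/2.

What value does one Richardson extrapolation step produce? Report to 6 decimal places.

-9.502440

r = 4: numerator weight 16, denominator 15.
16×(-9.5023794963) = -152.0380719408; (-152.0380719408) − (-9.5014764241) = -142.5365955167
R = (-142.5365955167)/15 = -9.5024397011
Gap between inputs: 9.031e-04; correction applied: −0.0000602048.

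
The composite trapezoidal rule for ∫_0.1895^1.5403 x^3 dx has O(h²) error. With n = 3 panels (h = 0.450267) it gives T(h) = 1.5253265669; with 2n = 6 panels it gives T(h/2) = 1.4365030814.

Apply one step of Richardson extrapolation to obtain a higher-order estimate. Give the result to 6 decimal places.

1.406895

With r = 2 the leading error scales as h^2, so the weight is 2^2 = 4.
2^2·A(h/2) = 5.7460123256; minus A(h) gives 4.2206857587.
Denominator 4 − 1 = 3.
Result: 1.4068952529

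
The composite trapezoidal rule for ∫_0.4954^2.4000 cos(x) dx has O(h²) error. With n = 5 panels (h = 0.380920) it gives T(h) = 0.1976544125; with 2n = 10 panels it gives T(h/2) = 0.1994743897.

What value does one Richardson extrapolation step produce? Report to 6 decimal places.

0.200081

r = 2, so 2^r = 4.
Numerator 4 × A(h/2) − A(h) = 4 × 0.1994743897 − 0.1976544125 = 0.6002431463
Denominator 4 − 1 = 3.
R = 0.6002431463/3 = 0.2000810488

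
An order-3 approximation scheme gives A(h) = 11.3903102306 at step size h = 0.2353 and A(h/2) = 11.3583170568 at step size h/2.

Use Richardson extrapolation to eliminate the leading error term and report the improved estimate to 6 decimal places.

Method order is 3; weight 2^3 = 8.
8*11.3583170568 = 90.8665364544; subtract 11.3903102306 → 79.4762262238
Denominator 8 − 1 = 7.
(8*11.3583170568 − 11.3903102306)/(8 − 1) = 11.3537466034
Shift from A(h/2): −0.0045704534.

11.353747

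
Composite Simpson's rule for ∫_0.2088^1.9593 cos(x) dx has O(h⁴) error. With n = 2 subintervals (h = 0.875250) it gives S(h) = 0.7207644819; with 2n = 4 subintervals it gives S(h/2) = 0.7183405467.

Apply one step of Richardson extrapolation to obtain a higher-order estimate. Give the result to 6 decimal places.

The method has order 4: 2^4 = 16.
A(h/2) − A(h) = 0.7183405467 − 0.7207644819 = -0.0024239352
Correction (A(h/2) − A(h))/(16 − 1) = (-0.0024239352)/15 = -0.0001615957
R = A(h/2) + (A(h/2) − A(h))/15 = 0.7183405467 − 0.0001615957 = 0.7181789510
Shift from A(h/2): −0.0001615957.

0.718179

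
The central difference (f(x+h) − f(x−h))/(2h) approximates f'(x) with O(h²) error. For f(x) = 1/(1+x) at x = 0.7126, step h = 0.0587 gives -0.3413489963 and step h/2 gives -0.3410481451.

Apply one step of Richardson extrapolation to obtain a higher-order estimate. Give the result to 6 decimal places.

-0.340948

Error is O(h^2); halving h shrinks it by 2^2 = 4.
Weighted: (-1.3641925804) − (-0.3413489963) = -1.0228435841
Divide by 2^2 − 1 = 3.
So the Richardson estimate is -0.3409478614.
Shift from A(h/2): +0.0001002837.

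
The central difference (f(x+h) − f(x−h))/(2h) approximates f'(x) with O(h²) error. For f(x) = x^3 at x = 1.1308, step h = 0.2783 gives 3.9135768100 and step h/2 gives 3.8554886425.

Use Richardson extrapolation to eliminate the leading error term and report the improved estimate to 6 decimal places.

3.836126

Method order is 2; weight 2^2 = 4.
A(h/2) − A(h) = 3.8554886425 − 3.9135768100 = -0.0580881675
Divide by 2^2 − 1 = 3: (-0.0580881675)/3 = -0.0193627225
R = 3.8554886425 − 0.0193627225 = 3.8361259200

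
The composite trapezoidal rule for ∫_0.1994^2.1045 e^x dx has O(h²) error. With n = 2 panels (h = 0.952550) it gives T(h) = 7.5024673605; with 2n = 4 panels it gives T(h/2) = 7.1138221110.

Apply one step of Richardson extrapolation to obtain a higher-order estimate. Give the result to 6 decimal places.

Method order is 2; weight 2^2 = 4.
Top: 4(7.1138221110) − (7.5024673605) = 20.9528210835
Denominator 4 − 1 = 3.
20.9528210835 ÷ 3 = 6.9842736945

6.984274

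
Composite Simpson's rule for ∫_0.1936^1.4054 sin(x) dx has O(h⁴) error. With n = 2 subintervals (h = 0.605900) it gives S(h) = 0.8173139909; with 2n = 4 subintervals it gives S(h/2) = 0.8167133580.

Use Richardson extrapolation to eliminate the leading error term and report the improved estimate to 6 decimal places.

0.816673

Method order is 4; weight 2^4 = 16.
2^4 × A(h/2) = 13.0674137280; minus A(h) gives 12.2500997371.
(16 × 0.8167133580 − 0.8173139909)/(16 − 1) = 0.8166733158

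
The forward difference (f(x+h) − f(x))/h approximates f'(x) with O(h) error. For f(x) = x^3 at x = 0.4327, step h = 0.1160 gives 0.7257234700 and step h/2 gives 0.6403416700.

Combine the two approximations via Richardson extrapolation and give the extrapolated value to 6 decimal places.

0.554960

r = 1: numerator weight 2, denominator 1.
2^1 × A(h/2) = 1.2806833400; minus A(h) gives 0.5549598700.
0.5549598700 ÷ 1 = 0.5549598700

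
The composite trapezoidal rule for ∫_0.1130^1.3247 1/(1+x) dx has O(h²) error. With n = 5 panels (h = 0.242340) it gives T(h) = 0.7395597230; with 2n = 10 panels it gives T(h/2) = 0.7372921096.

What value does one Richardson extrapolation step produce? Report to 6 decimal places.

0.736536

With r = 2 the leading error scales as h^2, so the weight is 2^2 = 4.
4×0.7372921096 − 0.7395597230 = 2.2096087154
Divide by 2^2 − 1 = 3.
(4×0.7372921096 − 0.7395597230)/(4 − 1) = 0.7365362385
Correction |R − A(h/2)| = 7.559e-04; gap |A(h/2) − A(h)| = 2.268e-03.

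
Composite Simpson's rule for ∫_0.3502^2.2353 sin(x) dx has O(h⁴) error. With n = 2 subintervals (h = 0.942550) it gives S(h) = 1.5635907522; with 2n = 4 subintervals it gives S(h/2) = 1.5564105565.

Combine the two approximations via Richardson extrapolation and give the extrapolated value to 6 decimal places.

Order 4 gives 2^r = 16 and 2^r − 1 = 15.
16*1.5564105565 − 1.5635907522 = 23.3389781518
23.3389781518 ÷ 15 = 1.5559318768
Shift from A(h/2): −0.0004786797.

1.555932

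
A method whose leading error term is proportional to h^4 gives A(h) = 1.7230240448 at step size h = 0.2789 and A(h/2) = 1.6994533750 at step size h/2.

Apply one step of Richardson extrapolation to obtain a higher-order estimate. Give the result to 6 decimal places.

Leading term ∝ h^4; use weight 16 = 2^4.
Weighted: 27.1912540000 − 1.7230240448 = 25.4682299552
Denominator 16 − 1 = 15.
R = 25.4682299552/15 = 1.6978819970

1.697882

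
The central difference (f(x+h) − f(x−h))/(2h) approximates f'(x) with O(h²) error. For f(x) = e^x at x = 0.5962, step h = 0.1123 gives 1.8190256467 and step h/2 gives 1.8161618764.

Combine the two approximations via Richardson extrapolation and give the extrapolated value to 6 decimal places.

r = 2: numerator weight 4, denominator 3.
Numerator 4 × A(h/2) − A(h) = 4 × 1.8161618764 − 1.8190256467 = 5.4456218589
Denominator 4 − 1 = 3.
(4 × 1.8161618764 − 1.8190256467)/(4 − 1) = 1.8152072863
Gap between inputs: 2.864e-03; correction applied: −0.0009545901.

1.815207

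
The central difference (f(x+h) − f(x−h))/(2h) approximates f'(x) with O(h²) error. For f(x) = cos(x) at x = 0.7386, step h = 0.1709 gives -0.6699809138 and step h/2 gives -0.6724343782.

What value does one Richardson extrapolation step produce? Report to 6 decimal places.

-0.673252

Error is O(h^2); halving h shrinks it by 2^2 = 4.
4 × (-0.6724343782) = -2.6897375128; (-2.6897375128) − (-0.6699809138) = -2.0197565990
Extrapolated: (-2.0197565990) / 3 = -0.6732521997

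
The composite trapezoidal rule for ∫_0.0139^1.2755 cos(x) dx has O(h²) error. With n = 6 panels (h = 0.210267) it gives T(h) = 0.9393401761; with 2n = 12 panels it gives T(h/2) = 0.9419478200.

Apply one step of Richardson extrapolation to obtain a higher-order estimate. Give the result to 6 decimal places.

Error is O(h^2); halving h shrinks it by 2^2 = 4.
4 × 0.9419478200 − 0.9393401761 = 2.8284511039
2.8284511039 ÷ 3 = 0.9428170346
Correction |R − A(h/2)| = 8.692e-04; gap |A(h/2) − A(h)| = 2.608e-03.

0.942817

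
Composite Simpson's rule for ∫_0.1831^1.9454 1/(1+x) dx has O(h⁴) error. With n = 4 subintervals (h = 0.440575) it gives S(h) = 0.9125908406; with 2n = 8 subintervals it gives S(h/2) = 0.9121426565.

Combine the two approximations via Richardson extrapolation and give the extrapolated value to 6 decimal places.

0.912113

Leading term ∝ h^4; use weight 16 = 2^4.
2^4×A(h/2) = 14.5942825040; minus A(h) gives 13.6816916634.
(16×0.9121426565 − 0.9125908406)/(16 − 1) = 0.9121127776
Shift from A(h/2): −0.0000298789.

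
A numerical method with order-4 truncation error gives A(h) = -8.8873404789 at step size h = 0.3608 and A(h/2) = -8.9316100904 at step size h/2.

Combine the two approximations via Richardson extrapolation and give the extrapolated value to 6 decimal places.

r = 4, so 2^r = 16.
Numerator 16×A(h/2) − A(h) = 16×(-8.9316100904) − (-8.8873404789) = -134.0184209675
(-134.0184209675) ÷ 15 = -8.9345613978

-8.934561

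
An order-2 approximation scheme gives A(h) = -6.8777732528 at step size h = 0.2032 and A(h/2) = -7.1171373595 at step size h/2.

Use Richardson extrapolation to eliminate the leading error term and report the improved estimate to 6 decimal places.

The method has order 2: 2^2 = 4.
4·(-7.1171373595) = -28.4685494380; (-28.4685494380) − (-6.8777732528) = -21.5907761852
Extrapolated: (-21.5907761852) / 3 = -7.1969253951

-7.196925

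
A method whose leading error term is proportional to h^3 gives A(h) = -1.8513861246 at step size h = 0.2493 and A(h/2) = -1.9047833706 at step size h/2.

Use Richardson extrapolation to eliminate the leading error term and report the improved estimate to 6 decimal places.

With r = 3 the leading error scales as h^3, so the weight is 2^3 = 8.
Difference of the inputs: -1.9047833706 − (-1.8513861246) = -0.0533972460
Correction (A(h/2) − A(h))/(8 − 1) = (-0.0533972460)/7 = -0.0076281780
R = -1.9047833706 − 0.0076281780 = -1.9124115486

-1.912412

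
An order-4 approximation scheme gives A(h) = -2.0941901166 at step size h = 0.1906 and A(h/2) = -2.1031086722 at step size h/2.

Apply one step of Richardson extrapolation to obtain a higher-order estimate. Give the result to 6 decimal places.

Error is O(h^4); halving h shrinks it by 2^4 = 16.
Weighted: (-33.6497387552) − (-2.0941901166) = -31.5555486386
R = (-31.5555486386)/15 = -2.1037032426
Gap between inputs: 8.919e-03; correction applied: −0.0005945704.

-2.103703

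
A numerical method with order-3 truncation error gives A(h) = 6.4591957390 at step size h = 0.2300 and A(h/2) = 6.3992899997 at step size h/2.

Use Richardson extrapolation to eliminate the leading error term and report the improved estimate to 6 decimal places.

6.390732

Leading term ∝ h^3; use weight 8 = 2^3.
8 × 6.3992899997 = 51.1943199976; 51.1943199976 − 6.4591957390 = 44.7351242586
Extrapolated: 44.7351242586 / 7 = 6.3907320369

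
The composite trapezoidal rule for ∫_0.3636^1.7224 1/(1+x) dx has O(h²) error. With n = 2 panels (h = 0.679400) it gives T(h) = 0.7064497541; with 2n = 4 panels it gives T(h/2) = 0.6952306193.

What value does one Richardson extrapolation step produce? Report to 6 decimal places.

With r = 2 the leading error scales as h^2, so the weight is 2^2 = 4.
Numerator 4·A(h/2) − A(h) = 4·0.6952306193 − 0.7064497541 = 2.0744727231
(4·0.6952306193 − 0.7064497541)/(4 − 1) = 0.6914909077

0.691491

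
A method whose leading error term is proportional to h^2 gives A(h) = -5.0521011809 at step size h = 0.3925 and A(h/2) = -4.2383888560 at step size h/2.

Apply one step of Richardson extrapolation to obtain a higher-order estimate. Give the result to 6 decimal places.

-3.967151

Leading term ∝ h^2; use weight 4 = 2^2.
4 × (-4.2383888560) = -16.9535554240; (-16.9535554240) − (-5.0521011809) = -11.9014542431
(4 × (-4.2383888560) − (-5.0521011809))/(4 − 1) = -3.9671514144
Correction |R − A(h/2)| = 2.712e-01; gap |A(h/2) − A(h)| = 8.137e-01.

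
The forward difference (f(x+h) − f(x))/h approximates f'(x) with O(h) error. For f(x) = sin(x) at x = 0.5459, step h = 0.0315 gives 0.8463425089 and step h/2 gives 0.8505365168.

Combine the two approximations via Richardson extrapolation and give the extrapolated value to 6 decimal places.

Leading term ∝ h^1; use weight 2 = 2^1.
2·0.8505365168 − 0.8463425089 = 0.8547305247
Denominator 2 − 1 = 1.
R = 0.8547305247/1 = 0.8547305247
Shift from A(h/2): +0.0041940079.

0.854731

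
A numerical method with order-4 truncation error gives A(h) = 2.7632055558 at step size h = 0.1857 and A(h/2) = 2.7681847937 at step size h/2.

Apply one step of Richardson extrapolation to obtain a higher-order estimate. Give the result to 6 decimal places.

2.768517

r = 4: numerator weight 16, denominator 15.
Weighted: 44.2909566992 − 2.7632055558 = 41.5277511434
Divide by 2^4 − 1 = 15.
41.5277511434 ÷ 15 = 2.7685167429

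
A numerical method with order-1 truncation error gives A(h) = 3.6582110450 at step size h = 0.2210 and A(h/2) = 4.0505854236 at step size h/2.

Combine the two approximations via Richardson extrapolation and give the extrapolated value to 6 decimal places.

4.442960

Leading term ∝ h^1; use weight 2 = 2^1.
Numerator 2×A(h/2) − A(h) = 2×4.0505854236 − 3.6582110450 = 4.4429598022
Extrapolated: 4.4429598022 / 1 = 4.4429598022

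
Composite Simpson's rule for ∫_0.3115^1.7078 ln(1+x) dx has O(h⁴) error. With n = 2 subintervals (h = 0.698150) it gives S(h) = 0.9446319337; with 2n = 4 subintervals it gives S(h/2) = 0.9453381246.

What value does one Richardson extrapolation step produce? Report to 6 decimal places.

0.945385

r = 4, so 2^r = 16.
2^4×A(h/2) = 15.1254099936; minus A(h) gives 14.1807780599.
Denominator 16 − 1 = 15.
14.1807780599 ÷ 15 = 0.9453852040
Gap between inputs: 7.062e-04; correction applied: +0.0000470794.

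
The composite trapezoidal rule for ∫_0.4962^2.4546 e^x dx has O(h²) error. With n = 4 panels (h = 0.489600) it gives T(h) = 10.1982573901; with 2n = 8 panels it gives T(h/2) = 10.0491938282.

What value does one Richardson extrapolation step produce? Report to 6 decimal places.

9.999506

With r = 2 the leading error scales as h^2, so the weight is 2^2 = 4.
Top: 4(10.0491938282) − (10.1982573901) = 29.9985179227
Divide by 2^2 − 1 = 3.
(4 × 10.0491938282 − 10.1982573901)/(4 − 1) = 9.9995059742
Gap between inputs: 1.491e-01; correction applied: −0.0496878540.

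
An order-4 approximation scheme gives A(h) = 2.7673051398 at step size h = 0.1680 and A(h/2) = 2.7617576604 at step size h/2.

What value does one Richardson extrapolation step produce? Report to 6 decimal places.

2.761388

r = 4, so 2^r = 16.
Weighted: 44.1881225664 − 2.7673051398 = 41.4208174266
Divide by 2^4 − 1 = 15.
Extrapolated: 41.4208174266 / 15 = 2.7613878284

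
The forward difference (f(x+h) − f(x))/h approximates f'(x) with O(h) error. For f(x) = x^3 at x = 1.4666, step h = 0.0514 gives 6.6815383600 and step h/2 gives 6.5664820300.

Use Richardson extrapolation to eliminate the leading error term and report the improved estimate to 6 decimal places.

r = 1, so 2^r = 2.
2*6.5664820300 = 13.1329640600; 13.1329640600 − 6.6815383600 = 6.4514257000
Extrapolated: 6.4514257000 / 1 = 6.4514257000
Shift from A(h/2): −0.1150563300.

6.451426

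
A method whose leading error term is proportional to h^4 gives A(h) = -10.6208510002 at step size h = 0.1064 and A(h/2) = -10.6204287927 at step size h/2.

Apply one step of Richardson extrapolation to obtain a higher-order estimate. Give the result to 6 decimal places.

-10.620401

Order 4 gives 2^r = 16 and 2^r − 1 = 15.
Weighted: (-169.9268606832) − (-10.6208510002) = -159.3060096830
Denominator 16 − 1 = 15.
So the Richardson estimate is -10.6204006455.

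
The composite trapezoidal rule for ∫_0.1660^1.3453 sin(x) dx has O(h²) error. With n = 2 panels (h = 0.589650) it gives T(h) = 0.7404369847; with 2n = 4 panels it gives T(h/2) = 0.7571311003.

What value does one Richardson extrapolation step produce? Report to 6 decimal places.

r = 2: numerator weight 4, denominator 3.
Numerator 4×A(h/2) − A(h) = 4×0.7571311003 − 0.7404369847 = 2.2880874165
(4×0.7571311003 − 0.7404369847)/(4 − 1) = 0.7626958055

0.762696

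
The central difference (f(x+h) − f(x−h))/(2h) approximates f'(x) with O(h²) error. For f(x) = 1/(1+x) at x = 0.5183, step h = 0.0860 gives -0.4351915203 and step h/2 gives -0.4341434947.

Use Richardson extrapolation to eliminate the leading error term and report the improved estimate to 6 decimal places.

-0.433794

Leading term ∝ h^2; use weight 4 = 2^2.
4×(-0.4341434947) = -1.7365739788; (-1.7365739788) − (-0.4351915203) = -1.3013824585
(-1.3013824585) ÷ 3 = -0.4337941528
Correction |R − A(h/2)| = 3.493e-04; gap |A(h/2) − A(h)| = 1.048e-03.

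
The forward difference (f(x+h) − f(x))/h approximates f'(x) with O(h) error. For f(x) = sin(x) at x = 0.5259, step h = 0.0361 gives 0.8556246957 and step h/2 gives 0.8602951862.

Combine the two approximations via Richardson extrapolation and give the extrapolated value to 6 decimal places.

0.864966

Leading term ∝ h^1; use weight 2 = 2^1.
A(h/2) − A(h) = 0.8602951862 − 0.8556246957 = 0.0046704905
Divide by 2^1 − 1 = 1: 0.0046704905/1 = 0.0046704905
R = A(h/2) + (A(h/2) − A(h))/1 = 0.8602951862 + 0.0046704905 = 0.8649656767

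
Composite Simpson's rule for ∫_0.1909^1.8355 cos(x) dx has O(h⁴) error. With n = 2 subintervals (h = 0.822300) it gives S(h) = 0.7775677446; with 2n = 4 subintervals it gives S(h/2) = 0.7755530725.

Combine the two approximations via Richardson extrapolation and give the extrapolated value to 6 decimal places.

0.775419

Leading term ∝ h^4; use weight 16 = 2^4.
Weighted: 12.4088491600 − 0.7775677446 = 11.6312814154
Divide by 2^4 − 1 = 15.
(16×0.7755530725 − 0.7775677446)/(16 − 1) = 0.7754187610
Gap between inputs: 2.015e-03; correction applied: −0.0001343115.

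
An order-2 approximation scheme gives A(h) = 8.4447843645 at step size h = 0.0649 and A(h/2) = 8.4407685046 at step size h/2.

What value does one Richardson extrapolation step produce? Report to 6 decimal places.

8.439430

r = 2: numerator weight 4, denominator 3.
A(h/2) − A(h) = 8.4407685046 − 8.4447843645 = -0.0040158599
Divide by 2^2 − 1 = 3: (-0.0040158599)/3 = -0.0013386200
R = A(h/2) + (A(h/2) − A(h))/3 = 8.4407685046 − 0.0013386200 = 8.4394298846
Gap between inputs: 4.016e-03; correction applied: −0.0013386200.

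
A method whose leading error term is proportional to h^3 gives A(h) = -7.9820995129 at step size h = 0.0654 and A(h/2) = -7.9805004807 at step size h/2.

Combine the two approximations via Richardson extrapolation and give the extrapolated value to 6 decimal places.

Order 3 gives 2^r = 8 and 2^r − 1 = 7.
Top: 8(-7.9805004807) − (-7.9820995129) = -55.8619043327
R = (-55.8619043327)/7 = -7.9802720475
Correction |R − A(h/2)| = 2.284e-04; gap |A(h/2) − A(h)| = 1.599e-03.

-7.980272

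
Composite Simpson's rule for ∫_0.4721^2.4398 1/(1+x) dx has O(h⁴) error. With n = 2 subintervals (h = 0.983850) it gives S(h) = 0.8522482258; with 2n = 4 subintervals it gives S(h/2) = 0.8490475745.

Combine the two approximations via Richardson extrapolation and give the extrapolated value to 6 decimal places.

0.848834

Order 4 gives 2^r = 16 and 2^r − 1 = 15.
Difference of the inputs: 0.8490475745 − 0.8522482258 = -0.0032006513
Divide by 2^4 − 1 = 15: (-0.0032006513)/15 = -0.0002133768
R = 0.8490475745 − 0.0002133768 = 0.8488341977
Correction |R − A(h/2)| = 2.134e-04; gap |A(h/2) − A(h)| = 3.201e-03.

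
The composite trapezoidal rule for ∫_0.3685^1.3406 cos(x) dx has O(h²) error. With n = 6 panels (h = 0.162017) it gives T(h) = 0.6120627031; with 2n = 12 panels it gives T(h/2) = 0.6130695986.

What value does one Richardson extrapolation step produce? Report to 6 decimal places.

The method has order 2: 2^2 = 4.
Top: 4(0.6130695986) − (0.6120627031) = 1.8402156913
Denominator 4 − 1 = 3.
So the Richardson estimate is 0.6134052304.
Gap between inputs: 1.007e-03; correction applied: +0.0003356318.

0.613405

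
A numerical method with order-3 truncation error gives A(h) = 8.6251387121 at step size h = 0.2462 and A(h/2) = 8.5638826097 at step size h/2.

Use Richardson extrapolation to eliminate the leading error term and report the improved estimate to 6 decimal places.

8.555132

Error is O(h^3); halving h shrinks it by 2^3 = 8.
Weighted: 68.5110608776 − 8.6251387121 = 59.8859221655
Extrapolated: 59.8859221655 / 7 = 8.5551317379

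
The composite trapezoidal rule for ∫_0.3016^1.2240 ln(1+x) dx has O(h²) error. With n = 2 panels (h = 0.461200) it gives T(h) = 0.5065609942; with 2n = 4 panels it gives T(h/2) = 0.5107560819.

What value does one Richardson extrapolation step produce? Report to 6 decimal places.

r = 2: numerator weight 4, denominator 3.
4×0.5107560819 = 2.0430243276; 2.0430243276 − 0.5065609942 = 1.5364633334
1.5364633334 ÷ 3 = 0.5121544445
Correction |R − A(h/2)| = 1.398e-03; gap |A(h/2) − A(h)| = 4.195e-03.

0.512154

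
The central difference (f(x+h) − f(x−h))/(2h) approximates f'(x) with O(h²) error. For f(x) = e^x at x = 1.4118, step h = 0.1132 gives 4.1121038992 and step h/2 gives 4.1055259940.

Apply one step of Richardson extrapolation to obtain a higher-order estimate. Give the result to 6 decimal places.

r = 2, so 2^r = 4.
A(h/2) − A(h) = 4.1055259940 − 4.1121038992 = -0.0065779052
Correction (A(h/2) − A(h))/(4 − 1) = (-0.0065779052)/3 = -0.0021926351
R = A(h/2) + (A(h/2) − A(h))/3 = 4.1055259940 − 0.0021926351 = 4.1033333589
Correction |R − A(h/2)| = 2.193e-03; gap |A(h/2) − A(h)| = 6.578e-03.

4.103333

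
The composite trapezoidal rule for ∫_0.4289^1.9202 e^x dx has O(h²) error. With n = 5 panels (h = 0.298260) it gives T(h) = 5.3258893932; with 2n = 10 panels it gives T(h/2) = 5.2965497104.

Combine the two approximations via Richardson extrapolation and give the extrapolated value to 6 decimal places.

With r = 2 the leading error scales as h^2, so the weight is 2^2 = 4.
4*5.2965497104 − 5.3258893932 = 15.8603094484
Denominator 4 − 1 = 3.
(4*5.2965497104 − 5.3258893932)/(4 − 1) = 5.2867698161

5.286770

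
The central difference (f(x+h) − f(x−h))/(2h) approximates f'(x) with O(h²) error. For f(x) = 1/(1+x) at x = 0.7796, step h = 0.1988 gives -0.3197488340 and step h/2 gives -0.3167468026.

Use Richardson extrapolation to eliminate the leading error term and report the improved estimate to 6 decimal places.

-0.315746

r = 2: numerator weight 4, denominator 3.
4 × (-0.3167468026) = -1.2669872104; (-1.2669872104) − (-0.3197488340) = -0.9472383764
Denominator 4 − 1 = 3.
So the Richardson estimate is -0.3157461255.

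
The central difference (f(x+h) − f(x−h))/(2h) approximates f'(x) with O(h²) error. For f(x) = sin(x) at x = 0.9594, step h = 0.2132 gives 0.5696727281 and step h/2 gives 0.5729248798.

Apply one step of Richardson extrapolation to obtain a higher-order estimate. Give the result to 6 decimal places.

0.574009

r = 2: numerator weight 4, denominator 3.
Top: 4(0.5729248798) − (0.5696727281) = 1.7220267911
(4·0.5729248798 − 0.5696727281)/(4 − 1) = 0.5740089304
Gap between inputs: 3.252e-03; correction applied: +0.0010840506.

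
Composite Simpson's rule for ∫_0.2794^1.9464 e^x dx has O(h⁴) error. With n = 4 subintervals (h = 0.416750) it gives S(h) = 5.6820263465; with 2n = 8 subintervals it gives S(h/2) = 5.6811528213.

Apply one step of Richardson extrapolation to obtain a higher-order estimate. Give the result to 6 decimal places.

Method order is 4; weight 2^4 = 16.
Difference of the inputs: 5.6811528213 − 5.6820263465 = -0.0008735252
Correction (A(h/2) − A(h))/(16 − 1) = (-0.0008735252)/15 = -0.0000582350
R = 5.6811528213 − 0.0000582350 = 5.6810945863
Gap between inputs: 8.735e-04; correction applied: −0.0000582350.

5.681095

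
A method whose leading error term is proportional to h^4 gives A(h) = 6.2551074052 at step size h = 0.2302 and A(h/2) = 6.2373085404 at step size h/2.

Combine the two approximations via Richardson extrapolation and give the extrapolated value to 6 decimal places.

Leading term ∝ h^4; use weight 16 = 2^4.
16×6.2373085404 = 99.7969366464; 99.7969366464 − 6.2551074052 = 93.5418292412
R = 93.5418292412/15 = 6.2361219494
Correction |R − A(h/2)| = 1.187e-03; gap |A(h/2) − A(h)| = 1.780e-02.

6.236122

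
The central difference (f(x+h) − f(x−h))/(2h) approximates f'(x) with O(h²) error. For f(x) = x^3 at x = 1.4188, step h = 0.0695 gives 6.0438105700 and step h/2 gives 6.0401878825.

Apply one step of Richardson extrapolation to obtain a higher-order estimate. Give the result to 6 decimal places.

With r = 2 the leading error scales as h^2, so the weight is 2^2 = 4.
4 × 6.0401878825 = 24.1607515300; 24.1607515300 − 6.0438105700 = 18.1169409600
(4 × 6.0401878825 − 6.0438105700)/(4 − 1) = 6.0389803200
Shift from A(h/2): −0.0012075625.

6.038980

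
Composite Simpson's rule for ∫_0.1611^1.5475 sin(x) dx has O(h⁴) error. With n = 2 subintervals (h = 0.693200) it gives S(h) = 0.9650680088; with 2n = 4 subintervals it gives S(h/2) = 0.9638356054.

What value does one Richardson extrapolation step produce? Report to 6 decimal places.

0.963753

The method has order 4: 2^4 = 16.
16×0.9638356054 = 15.4213696864; subtract 0.9650680088 → 14.4563016776
Extrapolated: 14.4563016776 / 15 = 0.9637534452
Shift from A(h/2): −0.0000821602.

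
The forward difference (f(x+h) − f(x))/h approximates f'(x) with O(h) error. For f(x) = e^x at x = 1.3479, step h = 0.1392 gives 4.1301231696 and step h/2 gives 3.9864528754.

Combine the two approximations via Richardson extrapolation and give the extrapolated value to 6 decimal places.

3.842783

Error is O(h^1); halving h shrinks it by 2^1 = 2.
2·3.9864528754 = 7.9729057508; subtract 4.1301231696 → 3.8427825812
Extrapolated: 3.8427825812 / 1 = 3.8427825812
Correction |R − A(h/2)| = 1.437e-01; gap |A(h/2) − A(h)| = 1.437e-01.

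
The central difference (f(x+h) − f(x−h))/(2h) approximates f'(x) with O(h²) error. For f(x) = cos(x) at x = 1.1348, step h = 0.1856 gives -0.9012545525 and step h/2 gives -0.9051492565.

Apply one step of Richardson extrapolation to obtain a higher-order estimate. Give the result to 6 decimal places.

-0.906447

Leading term ∝ h^2; use weight 4 = 2^2.
Top: 4(-0.9051492565) − (-0.9012545525) = -2.7193424735
Denominator 4 − 1 = 3.
(-2.7193424735) ÷ 3 = -0.9064474912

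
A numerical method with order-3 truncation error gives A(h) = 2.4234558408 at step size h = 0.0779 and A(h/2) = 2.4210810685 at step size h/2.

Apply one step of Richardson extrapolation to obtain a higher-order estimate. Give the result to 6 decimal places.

2.420742

Method order is 3; weight 2^3 = 8.
2^3·A(h/2) = 19.3686485480; minus A(h) gives 16.9451927072.
Divide by 2^3 − 1 = 7.
Extrapolated: 16.9451927072 / 7 = 2.4207418153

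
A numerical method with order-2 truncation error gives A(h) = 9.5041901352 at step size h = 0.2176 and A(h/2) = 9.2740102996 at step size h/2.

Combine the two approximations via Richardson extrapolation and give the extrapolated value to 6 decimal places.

9.197284

Method order is 2; weight 2^2 = 4.
4*9.2740102996 = 37.0960411984; subtract 9.5041901352 → 27.5918510632
Extrapolated: 27.5918510632 / 3 = 9.1972836877
Shift from A(h/2): −0.0767266119.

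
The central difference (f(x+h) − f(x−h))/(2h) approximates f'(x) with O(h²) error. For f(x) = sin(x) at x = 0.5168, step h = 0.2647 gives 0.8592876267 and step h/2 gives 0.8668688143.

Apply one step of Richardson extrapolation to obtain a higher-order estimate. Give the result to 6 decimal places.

Method order is 2; weight 2^2 = 4.
Weighted: 3.4674752572 − 0.8592876267 = 2.6081876305
(4×0.8668688143 − 0.8592876267)/(4 − 1) = 0.8693958768
Correction |R − A(h/2)| = 2.527e-03; gap |A(h/2) − A(h)| = 7.581e-03.

0.869396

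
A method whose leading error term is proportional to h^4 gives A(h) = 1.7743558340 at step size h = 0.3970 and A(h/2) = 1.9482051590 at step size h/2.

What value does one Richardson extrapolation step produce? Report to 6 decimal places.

1.959795

r = 4: numerator weight 16, denominator 15.
16 × 1.9482051590 = 31.1712825440; subtract 1.7743558340 → 29.3969267100
Extrapolated: 29.3969267100 / 15 = 1.9597951140
Shift from A(h/2): +0.0115899550.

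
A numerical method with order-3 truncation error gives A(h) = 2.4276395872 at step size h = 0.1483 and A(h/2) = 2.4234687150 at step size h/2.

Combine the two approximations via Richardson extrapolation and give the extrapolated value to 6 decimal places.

Error is O(h^3); halving h shrinks it by 2^3 = 8.
8 × 2.4234687150 = 19.3877497200; 19.3877497200 − 2.4276395872 = 16.9601101328
Denominator 8 − 1 = 7.
R = 16.9601101328/7 = 2.4228728761
Shift from A(h/2): −0.0005958389.

2.422873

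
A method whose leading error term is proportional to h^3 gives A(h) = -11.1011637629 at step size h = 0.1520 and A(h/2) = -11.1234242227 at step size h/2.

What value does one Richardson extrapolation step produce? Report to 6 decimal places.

With r = 3 the leading error scales as h^3, so the weight is 2^3 = 8.
Weighted: (-88.9873937816) − (-11.1011637629) = -77.8862300187
Divide by 2^3 − 1 = 7.
So the Richardson estimate is -11.1266042884.

-11.126604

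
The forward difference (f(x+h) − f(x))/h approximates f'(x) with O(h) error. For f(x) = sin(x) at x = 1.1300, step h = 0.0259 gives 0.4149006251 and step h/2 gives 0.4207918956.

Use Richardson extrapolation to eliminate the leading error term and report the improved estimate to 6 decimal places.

0.426683

r = 1: numerator weight 2, denominator 1.
Numerator 2*A(h/2) − A(h) = 2*0.4207918956 − 0.4149006251 = 0.4266831661
Divide by 2^1 − 1 = 1.
0.4266831661 ÷ 1 = 0.4266831661
Shift from A(h/2): +0.0058912705.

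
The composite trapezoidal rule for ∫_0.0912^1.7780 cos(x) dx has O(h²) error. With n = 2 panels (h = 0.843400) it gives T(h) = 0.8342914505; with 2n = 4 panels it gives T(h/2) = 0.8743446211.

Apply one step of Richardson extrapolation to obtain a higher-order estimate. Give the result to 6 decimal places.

0.887696

Leading term ∝ h^2; use weight 4 = 2^2.
2^2*A(h/2) = 3.4973784844; minus A(h) gives 2.6630870339.
Denominator 4 − 1 = 3.
(4*0.8743446211 − 0.8342914505)/(4 − 1) = 0.8876956780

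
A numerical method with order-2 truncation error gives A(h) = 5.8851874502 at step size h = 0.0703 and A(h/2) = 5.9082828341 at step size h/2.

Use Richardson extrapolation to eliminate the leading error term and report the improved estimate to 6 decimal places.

r = 2, so 2^r = 4.
Numerator 4 × A(h/2) − A(h) = 4 × 5.9082828341 − 5.8851874502 = 17.7479438862
Denominator 4 − 1 = 3.
Result: 5.9159812954
Shift from A(h/2): +0.0076984613.

5.915981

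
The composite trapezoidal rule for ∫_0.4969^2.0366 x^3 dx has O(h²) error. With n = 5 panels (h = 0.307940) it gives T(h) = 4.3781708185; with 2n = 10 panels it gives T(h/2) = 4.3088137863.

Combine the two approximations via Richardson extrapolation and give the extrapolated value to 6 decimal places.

4.285695

Order 2 gives 2^r = 4 and 2^r − 1 = 3.
4·4.3088137863 − 4.3781708185 = 12.8570843267
Extrapolated: 12.8570843267 / 3 = 4.2856947756
Correction |R − A(h/2)| = 2.312e-02; gap |A(h/2) − A(h)| = 6.936e-02.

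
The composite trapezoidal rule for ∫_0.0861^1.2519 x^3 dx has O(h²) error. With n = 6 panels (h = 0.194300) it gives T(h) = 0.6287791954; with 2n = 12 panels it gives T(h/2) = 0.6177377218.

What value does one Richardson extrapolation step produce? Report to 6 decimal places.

0.614057

Order 2 gives 2^r = 4 and 2^r − 1 = 3.
4×0.6177377218 − 0.6287791954 = 1.8421716918
Divide by 2^2 − 1 = 3.
Extrapolated: 1.8421716918 / 3 = 0.6140572306
Shift from A(h/2): −0.0036804912.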